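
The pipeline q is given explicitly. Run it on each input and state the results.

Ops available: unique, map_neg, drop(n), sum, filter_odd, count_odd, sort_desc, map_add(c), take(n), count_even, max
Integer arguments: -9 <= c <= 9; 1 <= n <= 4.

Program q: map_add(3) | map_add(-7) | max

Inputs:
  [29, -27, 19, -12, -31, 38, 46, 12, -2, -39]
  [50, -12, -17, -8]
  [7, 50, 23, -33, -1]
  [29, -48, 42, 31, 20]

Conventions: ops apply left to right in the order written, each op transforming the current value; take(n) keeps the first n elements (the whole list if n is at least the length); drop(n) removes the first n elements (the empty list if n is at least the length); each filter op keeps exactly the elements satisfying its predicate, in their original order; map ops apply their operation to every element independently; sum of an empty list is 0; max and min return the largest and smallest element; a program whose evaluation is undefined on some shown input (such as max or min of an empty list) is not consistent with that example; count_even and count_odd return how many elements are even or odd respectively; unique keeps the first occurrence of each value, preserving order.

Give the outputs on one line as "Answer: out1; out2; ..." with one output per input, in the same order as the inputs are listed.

42; 46; 46; 38

Execution, op by op:
  [29, -27, 19, -12, -31, 38, 46, 12, -2, -39] -> [32, -24, 22, -9, -28, 41, 49, 15, 1, -36] -> [25, -31, 15, -16, -35, 34, 42, 8, -6, -43] -> 42
  [50, -12, -17, -8] -> [53, -9, -14, -5] -> [46, -16, -21, -12] -> 46
  [7, 50, 23, -33, -1] -> [10, 53, 26, -30, 2] -> [3, 46, 19, -37, -5] -> 46
  [29, -48, 42, 31, 20] -> [32, -45, 45, 34, 23] -> [25, -52, 38, 27, 16] -> 38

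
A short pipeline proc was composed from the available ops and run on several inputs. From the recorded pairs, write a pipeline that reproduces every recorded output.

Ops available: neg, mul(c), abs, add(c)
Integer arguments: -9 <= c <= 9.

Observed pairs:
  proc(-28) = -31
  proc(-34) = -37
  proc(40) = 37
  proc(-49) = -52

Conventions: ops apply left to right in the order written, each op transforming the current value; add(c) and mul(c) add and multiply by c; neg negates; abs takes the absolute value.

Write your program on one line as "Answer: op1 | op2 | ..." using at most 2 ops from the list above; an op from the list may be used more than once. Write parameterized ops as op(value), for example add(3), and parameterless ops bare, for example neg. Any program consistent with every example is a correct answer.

add(5) | add(-8)

Check, running the answer program on each example:
  -28 -> -23 -> -31
  -34 -> -29 -> -37
  40 -> 45 -> 37
  -49 -> -44 -> -52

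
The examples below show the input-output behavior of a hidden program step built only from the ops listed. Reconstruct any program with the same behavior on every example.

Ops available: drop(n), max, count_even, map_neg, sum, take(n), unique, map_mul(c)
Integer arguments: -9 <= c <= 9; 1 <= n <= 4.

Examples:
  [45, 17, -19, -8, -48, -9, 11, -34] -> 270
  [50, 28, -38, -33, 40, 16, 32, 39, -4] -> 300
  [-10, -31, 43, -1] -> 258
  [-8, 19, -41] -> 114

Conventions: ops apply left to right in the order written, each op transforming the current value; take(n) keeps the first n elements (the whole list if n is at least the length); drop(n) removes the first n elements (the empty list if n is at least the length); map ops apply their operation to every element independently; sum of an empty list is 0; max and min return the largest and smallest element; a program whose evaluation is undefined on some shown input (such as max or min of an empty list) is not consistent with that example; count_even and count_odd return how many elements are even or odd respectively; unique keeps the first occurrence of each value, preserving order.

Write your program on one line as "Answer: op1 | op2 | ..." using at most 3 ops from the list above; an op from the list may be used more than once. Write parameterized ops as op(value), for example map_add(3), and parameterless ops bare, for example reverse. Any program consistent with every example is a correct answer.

map_neg | map_mul(-6) | max

Check, running the answer program on each example:
  [45, 17, -19, -8, -48, -9, 11, -34] -> [-45, -17, 19, 8, 48, 9, -11, 34] -> [270, 102, -114, -48, -288, -54, 66, -204] -> 270
  [50, 28, -38, -33, 40, 16, 32, 39, -4] -> [-50, -28, 38, 33, -40, -16, -32, -39, 4] -> [300, 168, -228, -198, 240, 96, 192, 234, -24] -> 300
  [-10, -31, 43, -1] -> [10, 31, -43, 1] -> [-60, -186, 258, -6] -> 258
  [-8, 19, -41] -> [8, -19, 41] -> [-48, 114, -246] -> 114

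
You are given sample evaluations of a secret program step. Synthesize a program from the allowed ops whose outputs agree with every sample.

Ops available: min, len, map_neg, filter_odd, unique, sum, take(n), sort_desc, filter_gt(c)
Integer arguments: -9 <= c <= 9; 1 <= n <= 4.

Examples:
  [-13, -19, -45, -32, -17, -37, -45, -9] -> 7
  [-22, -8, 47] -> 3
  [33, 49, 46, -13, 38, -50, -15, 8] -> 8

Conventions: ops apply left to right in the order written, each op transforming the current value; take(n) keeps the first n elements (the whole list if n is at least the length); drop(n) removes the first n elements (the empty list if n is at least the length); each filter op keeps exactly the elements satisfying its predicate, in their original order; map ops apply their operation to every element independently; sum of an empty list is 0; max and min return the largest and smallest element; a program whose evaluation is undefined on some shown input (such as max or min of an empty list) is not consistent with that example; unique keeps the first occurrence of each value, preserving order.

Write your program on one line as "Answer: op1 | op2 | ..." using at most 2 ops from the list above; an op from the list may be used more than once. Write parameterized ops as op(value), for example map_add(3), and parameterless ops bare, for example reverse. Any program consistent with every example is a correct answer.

unique | len

Check, running the answer program on each example:
  [-13, -19, -45, -32, -17, -37, -45, -9] -> [-13, -19, -45, -32, -17, -37, -9] -> 7
  [-22, -8, 47] -> [-22, -8, 47] -> 3
  [33, 49, 46, -13, 38, -50, -15, 8] -> [33, 49, 46, -13, 38, -50, -15, 8] -> 8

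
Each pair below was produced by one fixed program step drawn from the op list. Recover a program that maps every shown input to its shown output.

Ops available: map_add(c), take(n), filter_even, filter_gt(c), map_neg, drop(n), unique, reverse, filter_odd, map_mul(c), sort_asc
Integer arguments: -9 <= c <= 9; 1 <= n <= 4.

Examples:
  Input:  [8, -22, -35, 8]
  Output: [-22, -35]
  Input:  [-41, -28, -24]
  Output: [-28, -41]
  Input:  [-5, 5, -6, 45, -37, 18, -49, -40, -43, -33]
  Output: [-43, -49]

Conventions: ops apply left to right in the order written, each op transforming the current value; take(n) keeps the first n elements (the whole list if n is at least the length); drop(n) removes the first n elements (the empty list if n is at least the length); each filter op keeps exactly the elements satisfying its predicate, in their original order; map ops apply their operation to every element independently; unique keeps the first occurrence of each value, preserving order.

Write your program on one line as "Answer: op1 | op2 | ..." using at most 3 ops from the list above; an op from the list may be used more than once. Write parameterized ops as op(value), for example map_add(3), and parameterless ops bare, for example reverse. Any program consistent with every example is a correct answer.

sort_asc | take(2) | reverse

Check, running the answer program on each example:
  [8, -22, -35, 8] -> [-35, -22, 8, 8] -> [-35, -22] -> [-22, -35]
  [-41, -28, -24] -> [-41, -28, -24] -> [-41, -28] -> [-28, -41]
  [-5, 5, -6, 45, -37, 18, -49, -40, -43, -33] -> [-49, -43, -40, -37, -33, -6, -5, 5, 18, 45] -> [-49, -43] -> [-43, -49]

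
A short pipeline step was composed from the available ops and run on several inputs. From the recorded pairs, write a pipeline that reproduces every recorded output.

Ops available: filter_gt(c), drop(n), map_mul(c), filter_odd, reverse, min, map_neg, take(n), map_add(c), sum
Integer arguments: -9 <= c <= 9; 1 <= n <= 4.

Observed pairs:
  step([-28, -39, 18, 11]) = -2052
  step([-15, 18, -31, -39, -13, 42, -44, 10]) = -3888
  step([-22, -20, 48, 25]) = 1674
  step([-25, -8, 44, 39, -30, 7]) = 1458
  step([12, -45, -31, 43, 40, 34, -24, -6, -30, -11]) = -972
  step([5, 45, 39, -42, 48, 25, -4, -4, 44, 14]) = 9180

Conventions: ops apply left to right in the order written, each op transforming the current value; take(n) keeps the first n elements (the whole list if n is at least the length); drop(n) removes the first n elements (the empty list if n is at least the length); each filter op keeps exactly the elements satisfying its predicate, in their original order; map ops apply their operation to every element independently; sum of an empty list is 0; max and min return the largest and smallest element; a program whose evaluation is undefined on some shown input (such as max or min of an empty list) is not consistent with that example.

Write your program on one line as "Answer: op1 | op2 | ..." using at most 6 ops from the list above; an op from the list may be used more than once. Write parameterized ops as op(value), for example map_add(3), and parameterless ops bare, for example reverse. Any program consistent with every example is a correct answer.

map_mul(-6) | map_neg | reverse | map_mul(9) | sum

Check, running the answer program on each example:
  [-28, -39, 18, 11] -> [168, 234, -108, -66] -> [-168, -234, 108, 66] -> [66, 108, -234, -168] -> [594, 972, -2106, -1512] -> -2052
  [-15, 18, -31, -39, -13, 42, -44, 10] -> [90, -108, 186, 234, 78, -252, 264, -60] -> [-90, 108, -186, -234, -78, 252, -264, 60] -> [60, -264, 252, -78, -234, -186, 108, -90] -> [540, -2376, 2268, -702, -2106, -1674, 972, -810] -> -3888
  [-22, -20, 48, 25] -> [132, 120, -288, -150] -> [-132, -120, 288, 150] -> [150, 288, -120, -132] -> [1350, 2592, -1080, -1188] -> 1674
  [-25, -8, 44, 39, -30, 7] -> [150, 48, -264, -234, 180, -42] -> [-150, -48, 264, 234, -180, 42] -> [42, -180, 234, 264, -48, -150] -> [378, -1620, 2106, 2376, -432, -1350] -> 1458
  [12, -45, -31, 43, 40, 34, -24, -6, -30, -11] -> [-72, 270, 186, -258, -240, -204, 144, 36, 180, 66] -> [72, -270, -186, 258, 240, 204, -144, -36, -180, -66] -> [-66, -180, -36, -144, 204, 240, 258, -186, -270, 72] -> [-594, -1620, -324, -1296, 1836, 2160, 2322, -1674, -2430, 648] -> -972
  [5, 45, 39, -42, 48, 25, -4, -4, 44, 14] -> [-30, -270, -234, 252, -288, -150, 24, 24, -264, -84] -> [30, 270, 234, -252, 288, 150, -24, -24, 264, 84] -> [84, 264, -24, -24, 150, 288, -252, 234, 270, 30] -> [756, 2376, -216, -216, 1350, 2592, -2268, 2106, 2430, 270] -> 9180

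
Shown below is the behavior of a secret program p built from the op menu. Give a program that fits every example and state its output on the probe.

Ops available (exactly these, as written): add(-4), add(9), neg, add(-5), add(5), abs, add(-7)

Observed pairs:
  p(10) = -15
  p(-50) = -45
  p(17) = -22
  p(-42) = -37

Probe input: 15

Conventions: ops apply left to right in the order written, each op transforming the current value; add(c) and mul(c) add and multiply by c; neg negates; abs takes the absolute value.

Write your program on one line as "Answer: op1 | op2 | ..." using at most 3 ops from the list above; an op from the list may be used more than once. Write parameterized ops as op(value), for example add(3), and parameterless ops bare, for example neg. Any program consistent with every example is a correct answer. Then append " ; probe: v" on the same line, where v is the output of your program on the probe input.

add(5) | abs | neg ; probe: -20

Check, running the answer program on each example:
  10 -> 15 -> 15 -> -15
  -50 -> -45 -> 45 -> -45
  17 -> 22 -> 22 -> -22
  -42 -> -37 -> 37 -> -37
  probe: 15 -> 20 -> 20 -> -20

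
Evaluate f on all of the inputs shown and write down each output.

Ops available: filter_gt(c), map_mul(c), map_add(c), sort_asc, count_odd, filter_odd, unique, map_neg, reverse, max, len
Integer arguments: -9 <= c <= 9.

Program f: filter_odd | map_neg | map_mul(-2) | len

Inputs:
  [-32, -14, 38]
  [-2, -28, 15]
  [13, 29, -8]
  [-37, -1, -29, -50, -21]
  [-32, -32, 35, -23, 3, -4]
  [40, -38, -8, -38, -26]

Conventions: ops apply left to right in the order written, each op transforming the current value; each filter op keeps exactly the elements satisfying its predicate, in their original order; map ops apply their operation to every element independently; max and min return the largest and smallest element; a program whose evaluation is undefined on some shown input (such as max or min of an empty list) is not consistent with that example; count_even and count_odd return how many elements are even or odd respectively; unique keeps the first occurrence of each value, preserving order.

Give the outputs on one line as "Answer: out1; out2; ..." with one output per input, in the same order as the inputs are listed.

0; 1; 2; 4; 3; 0

Execution, op by op:
  [-32, -14, 38] -> [] -> [] -> [] -> 0
  [-2, -28, 15] -> [15] -> [-15] -> [30] -> 1
  [13, 29, -8] -> [13, 29] -> [-13, -29] -> [26, 58] -> 2
  [-37, -1, -29, -50, -21] -> [-37, -1, -29, -21] -> [37, 1, 29, 21] -> [-74, -2, -58, -42] -> 4
  [-32, -32, 35, -23, 3, -4] -> [35, -23, 3] -> [-35, 23, -3] -> [70, -46, 6] -> 3
  [40, -38, -8, -38, -26] -> [] -> [] -> [] -> 0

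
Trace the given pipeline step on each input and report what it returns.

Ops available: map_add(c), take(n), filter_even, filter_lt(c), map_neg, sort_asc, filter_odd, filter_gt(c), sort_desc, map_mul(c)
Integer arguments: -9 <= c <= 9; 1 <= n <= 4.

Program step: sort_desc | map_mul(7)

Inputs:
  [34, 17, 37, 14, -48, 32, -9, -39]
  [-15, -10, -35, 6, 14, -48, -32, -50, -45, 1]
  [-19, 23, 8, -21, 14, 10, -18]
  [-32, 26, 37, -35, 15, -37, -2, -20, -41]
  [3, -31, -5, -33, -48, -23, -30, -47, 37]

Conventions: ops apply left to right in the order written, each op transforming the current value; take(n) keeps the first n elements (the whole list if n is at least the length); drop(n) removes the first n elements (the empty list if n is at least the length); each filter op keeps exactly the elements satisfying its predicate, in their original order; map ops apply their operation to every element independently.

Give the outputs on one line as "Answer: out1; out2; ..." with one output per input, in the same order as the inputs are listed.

[259, 238, 224, 119, 98, -63, -273, -336]; [98, 42, 7, -70, -105, -224, -245, -315, -336, -350]; [161, 98, 70, 56, -126, -133, -147]; [259, 182, 105, -14, -140, -224, -245, -259, -287]; [259, 21, -35, -161, -210, -217, -231, -329, -336]

Execution, op by op:
  [34, 17, 37, 14, -48, 32, -9, -39] -> [37, 34, 32, 17, 14, -9, -39, -48] -> [259, 238, 224, 119, 98, -63, -273, -336]
  [-15, -10, -35, 6, 14, -48, -32, -50, -45, 1] -> [14, 6, 1, -10, -15, -32, -35, -45, -48, -50] -> [98, 42, 7, -70, -105, -224, -245, -315, -336, -350]
  [-19, 23, 8, -21, 14, 10, -18] -> [23, 14, 10, 8, -18, -19, -21] -> [161, 98, 70, 56, -126, -133, -147]
  [-32, 26, 37, -35, 15, -37, -2, -20, -41] -> [37, 26, 15, -2, -20, -32, -35, -37, -41] -> [259, 182, 105, -14, -140, -224, -245, -259, -287]
  [3, -31, -5, -33, -48, -23, -30, -47, 37] -> [37, 3, -5, -23, -30, -31, -33, -47, -48] -> [259, 21, -35, -161, -210, -217, -231, -329, -336]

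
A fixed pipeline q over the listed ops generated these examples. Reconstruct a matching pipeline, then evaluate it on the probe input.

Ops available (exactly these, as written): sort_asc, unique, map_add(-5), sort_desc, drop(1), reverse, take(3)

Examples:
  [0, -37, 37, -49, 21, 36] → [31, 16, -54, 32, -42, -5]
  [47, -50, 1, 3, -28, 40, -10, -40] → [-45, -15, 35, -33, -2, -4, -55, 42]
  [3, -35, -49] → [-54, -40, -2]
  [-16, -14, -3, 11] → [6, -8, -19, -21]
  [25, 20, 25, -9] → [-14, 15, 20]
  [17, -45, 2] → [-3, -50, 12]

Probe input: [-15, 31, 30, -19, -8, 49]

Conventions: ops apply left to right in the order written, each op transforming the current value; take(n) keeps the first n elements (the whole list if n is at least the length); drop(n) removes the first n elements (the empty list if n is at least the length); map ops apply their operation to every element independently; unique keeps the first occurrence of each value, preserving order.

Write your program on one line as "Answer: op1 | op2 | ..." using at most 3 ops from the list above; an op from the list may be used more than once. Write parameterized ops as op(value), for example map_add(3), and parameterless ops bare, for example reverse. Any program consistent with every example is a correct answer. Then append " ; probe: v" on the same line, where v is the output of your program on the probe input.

unique | map_add(-5) | reverse ; probe: [44, -13, -24, 25, 26, -20]

Check, running the answer program on each example:
  [0, -37, 37, -49, 21, 36] -> [0, -37, 37, -49, 21, 36] -> [-5, -42, 32, -54, 16, 31] -> [31, 16, -54, 32, -42, -5]
  [47, -50, 1, 3, -28, 40, -10, -40] -> [47, -50, 1, 3, -28, 40, -10, -40] -> [42, -55, -4, -2, -33, 35, -15, -45] -> [-45, -15, 35, -33, -2, -4, -55, 42]
  [3, -35, -49] -> [3, -35, -49] -> [-2, -40, -54] -> [-54, -40, -2]
  [-16, -14, -3, 11] -> [-16, -14, -3, 11] -> [-21, -19, -8, 6] -> [6, -8, -19, -21]
  [25, 20, 25, -9] -> [25, 20, -9] -> [20, 15, -14] -> [-14, 15, 20]
  [17, -45, 2] -> [17, -45, 2] -> [12, -50, -3] -> [-3, -50, 12]
  probe: [-15, 31, 30, -19, -8, 49] -> [-15, 31, 30, -19, -8, 49] -> [-20, 26, 25, -24, -13, 44] -> [44, -13, -24, 25, 26, -20]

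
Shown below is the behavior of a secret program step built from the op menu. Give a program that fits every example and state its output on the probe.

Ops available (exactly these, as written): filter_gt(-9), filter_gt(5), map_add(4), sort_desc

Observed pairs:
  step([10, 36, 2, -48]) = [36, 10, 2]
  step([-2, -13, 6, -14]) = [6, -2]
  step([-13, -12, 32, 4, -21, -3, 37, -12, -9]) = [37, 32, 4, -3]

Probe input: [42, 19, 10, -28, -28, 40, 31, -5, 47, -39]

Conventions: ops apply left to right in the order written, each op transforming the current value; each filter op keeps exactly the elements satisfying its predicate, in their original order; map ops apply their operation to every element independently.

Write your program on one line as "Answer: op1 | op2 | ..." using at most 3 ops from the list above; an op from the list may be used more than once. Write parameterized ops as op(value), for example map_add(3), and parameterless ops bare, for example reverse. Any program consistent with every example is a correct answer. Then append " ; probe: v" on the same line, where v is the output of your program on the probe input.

sort_desc | filter_gt(-9) ; probe: [47, 42, 40, 31, 19, 10, -5]

Check, running the answer program on each example:
  [10, 36, 2, -48] -> [36, 10, 2, -48] -> [36, 10, 2]
  [-2, -13, 6, -14] -> [6, -2, -13, -14] -> [6, -2]
  [-13, -12, 32, 4, -21, -3, 37, -12, -9] -> [37, 32, 4, -3, -9, -12, -12, -13, -21] -> [37, 32, 4, -3]
  probe: [42, 19, 10, -28, -28, 40, 31, -5, 47, -39] -> [47, 42, 40, 31, 19, 10, -5, -28, -28, -39] -> [47, 42, 40, 31, 19, 10, -5]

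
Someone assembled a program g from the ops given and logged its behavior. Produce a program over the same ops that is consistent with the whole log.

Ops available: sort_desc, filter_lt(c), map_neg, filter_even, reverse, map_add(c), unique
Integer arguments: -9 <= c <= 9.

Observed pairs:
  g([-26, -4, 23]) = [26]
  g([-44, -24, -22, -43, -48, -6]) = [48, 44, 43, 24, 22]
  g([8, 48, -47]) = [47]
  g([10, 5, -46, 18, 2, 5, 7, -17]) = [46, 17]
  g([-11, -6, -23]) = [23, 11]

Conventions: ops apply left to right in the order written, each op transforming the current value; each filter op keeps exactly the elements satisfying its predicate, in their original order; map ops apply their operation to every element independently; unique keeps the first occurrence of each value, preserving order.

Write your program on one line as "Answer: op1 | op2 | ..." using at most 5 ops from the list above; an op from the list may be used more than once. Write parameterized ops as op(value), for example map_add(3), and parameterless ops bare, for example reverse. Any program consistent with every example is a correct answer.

sort_desc | filter_lt(-9) | map_neg | sort_desc

Check, running the answer program on each example:
  [-26, -4, 23] -> [23, -4, -26] -> [-26] -> [26] -> [26]
  [-44, -24, -22, -43, -48, -6] -> [-6, -22, -24, -43, -44, -48] -> [-22, -24, -43, -44, -48] -> [22, 24, 43, 44, 48] -> [48, 44, 43, 24, 22]
  [8, 48, -47] -> [48, 8, -47] -> [-47] -> [47] -> [47]
  [10, 5, -46, 18, 2, 5, 7, -17] -> [18, 10, 7, 5, 5, 2, -17, -46] -> [-17, -46] -> [17, 46] -> [46, 17]
  [-11, -6, -23] -> [-6, -11, -23] -> [-11, -23] -> [11, 23] -> [23, 11]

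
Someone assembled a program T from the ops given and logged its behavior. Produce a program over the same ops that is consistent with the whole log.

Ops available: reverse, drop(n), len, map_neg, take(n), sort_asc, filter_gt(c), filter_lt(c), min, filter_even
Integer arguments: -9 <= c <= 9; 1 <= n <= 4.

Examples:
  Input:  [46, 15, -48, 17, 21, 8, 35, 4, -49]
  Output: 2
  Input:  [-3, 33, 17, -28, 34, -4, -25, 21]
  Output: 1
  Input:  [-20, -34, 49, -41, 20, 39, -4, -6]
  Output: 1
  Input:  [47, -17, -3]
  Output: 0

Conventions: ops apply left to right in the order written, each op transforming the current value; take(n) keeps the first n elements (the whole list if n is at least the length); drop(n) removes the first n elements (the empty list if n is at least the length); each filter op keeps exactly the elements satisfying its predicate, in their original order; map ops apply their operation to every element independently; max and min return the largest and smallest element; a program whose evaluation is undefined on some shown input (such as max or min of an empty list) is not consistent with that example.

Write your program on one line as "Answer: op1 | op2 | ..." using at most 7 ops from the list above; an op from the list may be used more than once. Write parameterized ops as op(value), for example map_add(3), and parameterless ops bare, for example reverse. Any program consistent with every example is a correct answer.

reverse | filter_gt(4) | map_neg | filter_even | sort_asc | len

Check, running the answer program on each example:
  [46, 15, -48, 17, 21, 8, 35, 4, -49] -> [-49, 4, 35, 8, 21, 17, -48, 15, 46] -> [35, 8, 21, 17, 15, 46] -> [-35, -8, -21, -17, -15, -46] -> [-8, -46] -> [-46, -8] -> 2
  [-3, 33, 17, -28, 34, -4, -25, 21] -> [21, -25, -4, 34, -28, 17, 33, -3] -> [21, 34, 17, 33] -> [-21, -34, -17, -33] -> [-34] -> [-34] -> 1
  [-20, -34, 49, -41, 20, 39, -4, -6] -> [-6, -4, 39, 20, -41, 49, -34, -20] -> [39, 20, 49] -> [-39, -20, -49] -> [-20] -> [-20] -> 1
  [47, -17, -3] -> [-3, -17, 47] -> [47] -> [-47] -> [] -> [] -> 0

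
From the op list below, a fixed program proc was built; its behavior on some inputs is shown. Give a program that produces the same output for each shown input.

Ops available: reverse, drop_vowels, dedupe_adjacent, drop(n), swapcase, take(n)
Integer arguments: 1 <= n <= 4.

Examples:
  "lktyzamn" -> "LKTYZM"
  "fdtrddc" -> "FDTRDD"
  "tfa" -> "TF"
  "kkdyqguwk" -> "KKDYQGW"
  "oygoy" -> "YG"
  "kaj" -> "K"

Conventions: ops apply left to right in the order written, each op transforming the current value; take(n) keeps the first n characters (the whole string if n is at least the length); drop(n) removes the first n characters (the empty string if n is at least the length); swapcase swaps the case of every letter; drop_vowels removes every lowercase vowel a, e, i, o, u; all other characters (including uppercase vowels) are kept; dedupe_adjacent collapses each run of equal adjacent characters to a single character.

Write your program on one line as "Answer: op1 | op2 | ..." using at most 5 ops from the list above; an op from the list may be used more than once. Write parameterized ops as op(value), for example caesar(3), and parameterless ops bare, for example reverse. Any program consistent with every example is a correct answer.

reverse | drop(1) | reverse | drop_vowels | swapcase

Check, running the answer program on each example:
  "lktyzamn" -> "nmazytkl" -> "mazytkl" -> "lktyzam" -> "lktyzm" -> "LKTYZM"
  "fdtrddc" -> "cddrtdf" -> "ddrtdf" -> "fdtrdd" -> "fdtrdd" -> "FDTRDD"
  "tfa" -> "aft" -> "ft" -> "tf" -> "tf" -> "TF"
  "kkdyqguwk" -> "kwugqydkk" -> "wugqydkk" -> "kkdyqguw" -> "kkdyqgw" -> "KKDYQGW"
  "oygoy" -> "yogyo" -> "ogyo" -> "oygo" -> "yg" -> "YG"
  "kaj" -> "jak" -> "ak" -> "ka" -> "k" -> "K"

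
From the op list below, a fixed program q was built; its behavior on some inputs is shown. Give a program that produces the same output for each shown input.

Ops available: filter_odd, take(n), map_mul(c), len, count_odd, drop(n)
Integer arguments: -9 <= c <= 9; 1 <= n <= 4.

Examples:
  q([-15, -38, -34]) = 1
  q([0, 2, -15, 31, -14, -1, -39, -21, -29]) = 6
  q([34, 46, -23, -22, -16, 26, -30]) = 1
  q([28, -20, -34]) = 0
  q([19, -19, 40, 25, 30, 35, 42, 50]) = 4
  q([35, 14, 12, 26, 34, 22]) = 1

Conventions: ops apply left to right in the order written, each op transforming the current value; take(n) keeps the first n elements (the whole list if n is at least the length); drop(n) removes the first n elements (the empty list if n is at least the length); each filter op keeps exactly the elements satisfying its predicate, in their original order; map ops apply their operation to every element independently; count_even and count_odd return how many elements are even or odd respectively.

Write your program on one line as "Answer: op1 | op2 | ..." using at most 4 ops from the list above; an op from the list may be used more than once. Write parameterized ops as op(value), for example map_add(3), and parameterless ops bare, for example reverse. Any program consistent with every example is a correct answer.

filter_odd | map_mul(5) | len

Check, running the answer program on each example:
  [-15, -38, -34] -> [-15] -> [-75] -> 1
  [0, 2, -15, 31, -14, -1, -39, -21, -29] -> [-15, 31, -1, -39, -21, -29] -> [-75, 155, -5, -195, -105, -145] -> 6
  [34, 46, -23, -22, -16, 26, -30] -> [-23] -> [-115] -> 1
  [28, -20, -34] -> [] -> [] -> 0
  [19, -19, 40, 25, 30, 35, 42, 50] -> [19, -19, 25, 35] -> [95, -95, 125, 175] -> 4
  [35, 14, 12, 26, 34, 22] -> [35] -> [175] -> 1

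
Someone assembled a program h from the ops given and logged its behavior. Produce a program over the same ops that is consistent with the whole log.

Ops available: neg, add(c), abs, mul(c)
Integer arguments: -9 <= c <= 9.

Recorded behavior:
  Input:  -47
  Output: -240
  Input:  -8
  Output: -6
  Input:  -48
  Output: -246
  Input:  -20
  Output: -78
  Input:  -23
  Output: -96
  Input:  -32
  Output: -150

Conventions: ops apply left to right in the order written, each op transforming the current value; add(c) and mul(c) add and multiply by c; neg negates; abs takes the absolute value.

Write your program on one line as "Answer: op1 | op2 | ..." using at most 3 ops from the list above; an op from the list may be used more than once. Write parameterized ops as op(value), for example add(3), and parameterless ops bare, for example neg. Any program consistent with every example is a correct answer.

abs | add(-7) | mul(-6)

Check, running the answer program on each example:
  -47 -> 47 -> 40 -> -240
  -8 -> 8 -> 1 -> -6
  -48 -> 48 -> 41 -> -246
  -20 -> 20 -> 13 -> -78
  -23 -> 23 -> 16 -> -96
  -32 -> 32 -> 25 -> -150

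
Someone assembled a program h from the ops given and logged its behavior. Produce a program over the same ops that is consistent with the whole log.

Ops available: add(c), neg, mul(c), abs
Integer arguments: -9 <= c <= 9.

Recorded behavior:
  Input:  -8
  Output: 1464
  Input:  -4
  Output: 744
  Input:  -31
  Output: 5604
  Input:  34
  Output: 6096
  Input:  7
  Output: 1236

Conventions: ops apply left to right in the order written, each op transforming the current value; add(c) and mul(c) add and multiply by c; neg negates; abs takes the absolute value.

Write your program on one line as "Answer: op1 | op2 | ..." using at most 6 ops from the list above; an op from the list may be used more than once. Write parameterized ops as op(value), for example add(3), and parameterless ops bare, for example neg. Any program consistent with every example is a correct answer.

mul(5) | mul(3) | add(-2) | mul(6) | abs | mul(2)

Check, running the answer program on each example:
  -8 -> -40 -> -120 -> -122 -> -732 -> 732 -> 1464
  -4 -> -20 -> -60 -> -62 -> -372 -> 372 -> 744
  -31 -> -155 -> -465 -> -467 -> -2802 -> 2802 -> 5604
  34 -> 170 -> 510 -> 508 -> 3048 -> 3048 -> 6096
  7 -> 35 -> 105 -> 103 -> 618 -> 618 -> 1236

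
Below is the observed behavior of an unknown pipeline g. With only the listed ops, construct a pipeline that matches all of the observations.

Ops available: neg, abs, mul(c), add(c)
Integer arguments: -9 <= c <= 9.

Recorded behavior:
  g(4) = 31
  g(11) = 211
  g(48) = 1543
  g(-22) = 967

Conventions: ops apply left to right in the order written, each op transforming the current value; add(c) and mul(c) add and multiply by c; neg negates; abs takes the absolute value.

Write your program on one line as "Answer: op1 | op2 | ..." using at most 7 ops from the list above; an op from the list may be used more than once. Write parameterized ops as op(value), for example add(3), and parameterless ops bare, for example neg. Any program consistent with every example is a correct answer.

add(-5) | abs | mul(-4) | mul(9) | add(5) | neg

Check, running the answer program on each example:
  4 -> -1 -> 1 -> -4 -> -36 -> -31 -> 31
  11 -> 6 -> 6 -> -24 -> -216 -> -211 -> 211
  48 -> 43 -> 43 -> -172 -> -1548 -> -1543 -> 1543
  -22 -> -27 -> 27 -> -108 -> -972 -> -967 -> 967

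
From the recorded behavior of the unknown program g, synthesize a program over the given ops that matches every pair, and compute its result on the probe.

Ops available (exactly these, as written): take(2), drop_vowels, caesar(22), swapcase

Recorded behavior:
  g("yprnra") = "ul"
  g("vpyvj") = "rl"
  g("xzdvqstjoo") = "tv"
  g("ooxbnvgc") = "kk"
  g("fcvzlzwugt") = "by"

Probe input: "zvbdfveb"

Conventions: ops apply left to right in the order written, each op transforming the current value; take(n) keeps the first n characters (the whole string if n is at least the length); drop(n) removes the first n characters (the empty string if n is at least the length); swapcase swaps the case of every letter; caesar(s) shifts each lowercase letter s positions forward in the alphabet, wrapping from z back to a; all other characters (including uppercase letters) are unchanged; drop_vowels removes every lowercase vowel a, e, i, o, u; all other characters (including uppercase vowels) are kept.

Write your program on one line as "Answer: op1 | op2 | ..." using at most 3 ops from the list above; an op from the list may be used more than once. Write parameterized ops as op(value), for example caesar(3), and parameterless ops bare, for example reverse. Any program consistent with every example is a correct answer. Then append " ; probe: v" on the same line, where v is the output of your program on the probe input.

caesar(22) | take(2) ; probe: "vr"

Check, running the answer program on each example:
  "yprnra" -> "ulnjnw" -> "ul"
  "vpyvj" -> "rlurf" -> "rl"
  "xzdvqstjoo" -> "tvzrmopfkk" -> "tv"
  "ooxbnvgc" -> "kktxjrcy" -> "kk"
  "fcvzlzwugt" -> "byrvhvsqcp" -> "by"
  probe: "zvbdfveb" -> "vrxzbrax" -> "vr"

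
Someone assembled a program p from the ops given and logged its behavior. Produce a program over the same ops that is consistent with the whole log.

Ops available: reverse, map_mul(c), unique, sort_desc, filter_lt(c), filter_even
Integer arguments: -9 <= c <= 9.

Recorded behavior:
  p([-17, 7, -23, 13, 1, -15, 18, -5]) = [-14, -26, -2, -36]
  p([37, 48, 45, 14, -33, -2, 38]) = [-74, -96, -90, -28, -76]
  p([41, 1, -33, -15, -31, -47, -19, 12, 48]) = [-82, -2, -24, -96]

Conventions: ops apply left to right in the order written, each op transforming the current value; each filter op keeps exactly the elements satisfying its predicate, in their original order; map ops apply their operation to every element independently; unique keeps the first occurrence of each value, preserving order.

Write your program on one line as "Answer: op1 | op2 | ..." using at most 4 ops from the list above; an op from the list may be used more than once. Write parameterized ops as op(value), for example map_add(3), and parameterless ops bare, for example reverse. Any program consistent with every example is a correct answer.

reverse | map_mul(-2) | reverse | filter_lt(2)

Check, running the answer program on each example:
  [-17, 7, -23, 13, 1, -15, 18, -5] -> [-5, 18, -15, 1, 13, -23, 7, -17] -> [10, -36, 30, -2, -26, 46, -14, 34] -> [34, -14, 46, -26, -2, 30, -36, 10] -> [-14, -26, -2, -36]
  [37, 48, 45, 14, -33, -2, 38] -> [38, -2, -33, 14, 45, 48, 37] -> [-76, 4, 66, -28, -90, -96, -74] -> [-74, -96, -90, -28, 66, 4, -76] -> [-74, -96, -90, -28, -76]
  [41, 1, -33, -15, -31, -47, -19, 12, 48] -> [48, 12, -19, -47, -31, -15, -33, 1, 41] -> [-96, -24, 38, 94, 62, 30, 66, -2, -82] -> [-82, -2, 66, 30, 62, 94, 38, -24, -96] -> [-82, -2, -24, -96]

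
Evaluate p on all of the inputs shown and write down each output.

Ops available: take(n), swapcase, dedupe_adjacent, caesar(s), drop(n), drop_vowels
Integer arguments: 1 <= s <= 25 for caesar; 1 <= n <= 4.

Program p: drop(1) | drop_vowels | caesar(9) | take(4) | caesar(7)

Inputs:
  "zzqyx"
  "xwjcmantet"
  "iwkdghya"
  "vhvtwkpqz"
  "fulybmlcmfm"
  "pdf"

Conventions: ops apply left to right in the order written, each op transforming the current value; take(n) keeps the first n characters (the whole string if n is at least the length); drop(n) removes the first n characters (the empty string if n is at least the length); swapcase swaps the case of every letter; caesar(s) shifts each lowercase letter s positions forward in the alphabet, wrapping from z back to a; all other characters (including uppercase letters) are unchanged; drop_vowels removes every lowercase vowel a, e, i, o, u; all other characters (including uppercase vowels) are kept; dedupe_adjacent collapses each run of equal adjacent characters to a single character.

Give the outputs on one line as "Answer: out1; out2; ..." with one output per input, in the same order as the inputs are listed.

Execution, op by op:
  "zzqyx" -> "zqyx" -> "zqyx" -> "izhg" -> "izhg" -> "pgon"
  "xwjcmantet" -> "wjcmantet" -> "wjcmntt" -> "fslvwcc" -> "fslv" -> "mzsc"
  "iwkdghya" -> "wkdghya" -> "wkdghy" -> "ftmpqh" -> "ftmp" -> "matw"
  "vhvtwkpqz" -> "hvtwkpqz" -> "hvtwkpqz" -> "qecftyzi" -> "qecf" -> "xljm"
  "fulybmlcmfm" -> "ulybmlcmfm" -> "lybmlcmfm" -> "uhkvulvov" -> "uhkv" -> "borc"
  "pdf" -> "df" -> "df" -> "mo" -> "mo" -> "tv"

"pgon"; "mzsc"; "matw"; "xljm"; "borc"; "tv"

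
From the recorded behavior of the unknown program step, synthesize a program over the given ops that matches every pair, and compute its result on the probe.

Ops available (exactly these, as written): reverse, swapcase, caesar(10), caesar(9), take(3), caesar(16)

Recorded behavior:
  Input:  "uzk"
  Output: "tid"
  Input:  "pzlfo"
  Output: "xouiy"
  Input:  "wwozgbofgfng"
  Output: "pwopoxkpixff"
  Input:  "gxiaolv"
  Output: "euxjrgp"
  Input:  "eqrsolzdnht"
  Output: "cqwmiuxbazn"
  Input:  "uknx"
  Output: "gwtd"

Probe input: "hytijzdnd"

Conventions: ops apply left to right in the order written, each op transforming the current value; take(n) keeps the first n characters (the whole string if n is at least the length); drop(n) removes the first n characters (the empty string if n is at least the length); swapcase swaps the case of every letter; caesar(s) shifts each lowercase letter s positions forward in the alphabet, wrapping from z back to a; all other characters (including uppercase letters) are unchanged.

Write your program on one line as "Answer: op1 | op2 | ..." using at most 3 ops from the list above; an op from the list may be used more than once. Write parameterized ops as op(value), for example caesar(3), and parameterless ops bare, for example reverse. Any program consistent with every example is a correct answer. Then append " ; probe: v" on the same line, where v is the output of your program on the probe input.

caesar(9) | reverse ; probe: "mwmisrchq"

Check, running the answer program on each example:
  "uzk" -> "dit" -> "tid"
  "pzlfo" -> "yiuox" -> "xouiy"
  "wwozgbofgfng" -> "ffxipkxopowp" -> "pwopoxkpixff"
  "gxiaolv" -> "pgrjxue" -> "euxjrgp"
  "eqrsolzdnht" -> "nzabxuimwqc" -> "cqwmiuxbazn"
  "uknx" -> "dtwg" -> "gwtd"
  probe: "hytijzdnd" -> "qhcrsimwm" -> "mwmisrchq"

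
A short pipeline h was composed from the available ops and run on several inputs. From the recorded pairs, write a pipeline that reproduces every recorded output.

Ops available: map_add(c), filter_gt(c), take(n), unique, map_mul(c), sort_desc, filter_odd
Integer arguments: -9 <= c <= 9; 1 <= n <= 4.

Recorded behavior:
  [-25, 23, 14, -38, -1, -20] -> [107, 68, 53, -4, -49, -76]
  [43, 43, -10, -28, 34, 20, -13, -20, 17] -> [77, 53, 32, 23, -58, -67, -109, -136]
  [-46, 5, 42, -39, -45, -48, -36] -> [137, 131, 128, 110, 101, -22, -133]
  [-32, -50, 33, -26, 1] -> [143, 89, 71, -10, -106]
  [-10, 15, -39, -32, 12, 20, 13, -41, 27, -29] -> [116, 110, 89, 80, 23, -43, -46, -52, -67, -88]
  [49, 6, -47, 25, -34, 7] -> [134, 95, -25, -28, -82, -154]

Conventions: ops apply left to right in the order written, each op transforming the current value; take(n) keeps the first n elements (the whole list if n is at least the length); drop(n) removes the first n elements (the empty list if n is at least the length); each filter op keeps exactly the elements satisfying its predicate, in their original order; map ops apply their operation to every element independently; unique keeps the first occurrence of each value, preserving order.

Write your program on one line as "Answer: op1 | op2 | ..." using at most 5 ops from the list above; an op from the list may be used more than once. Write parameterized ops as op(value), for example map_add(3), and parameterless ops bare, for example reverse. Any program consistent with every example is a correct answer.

unique | map_add(3) | map_mul(-3) | sort_desc | map_add(2)

Check, running the answer program on each example:
  [-25, 23, 14, -38, -1, -20] -> [-25, 23, 14, -38, -1, -20] -> [-22, 26, 17, -35, 2, -17] -> [66, -78, -51, 105, -6, 51] -> [105, 66, 51, -6, -51, -78] -> [107, 68, 53, -4, -49, -76]
  [43, 43, -10, -28, 34, 20, -13, -20, 17] -> [43, -10, -28, 34, 20, -13, -20, 17] -> [46, -7, -25, 37, 23, -10, -17, 20] -> [-138, 21, 75, -111, -69, 30, 51, -60] -> [75, 51, 30, 21, -60, -69, -111, -138] -> [77, 53, 32, 23, -58, -67, -109, -136]
  [-46, 5, 42, -39, -45, -48, -36] -> [-46, 5, 42, -39, -45, -48, -36] -> [-43, 8, 45, -36, -42, -45, -33] -> [129, -24, -135, 108, 126, 135, 99] -> [135, 129, 126, 108, 99, -24, -135] -> [137, 131, 128, 110, 101, -22, -133]
  [-32, -50, 33, -26, 1] -> [-32, -50, 33, -26, 1] -> [-29, -47, 36, -23, 4] -> [87, 141, -108, 69, -12] -> [141, 87, 69, -12, -108] -> [143, 89, 71, -10, -106]
  [-10, 15, -39, -32, 12, 20, 13, -41, 27, -29] -> [-10, 15, -39, -32, 12, 20, 13, -41, 27, -29] -> [-7, 18, -36, -29, 15, 23, 16, -38, 30, -26] -> [21, -54, 108, 87, -45, -69, -48, 114, -90, 78] -> [114, 108, 87, 78, 21, -45, -48, -54, -69, -90] -> [116, 110, 89, 80, 23, -43, -46, -52, -67, -88]
  [49, 6, -47, 25, -34, 7] -> [49, 6, -47, 25, -34, 7] -> [52, 9, -44, 28, -31, 10] -> [-156, -27, 132, -84, 93, -30] -> [132, 93, -27, -30, -84, -156] -> [134, 95, -25, -28, -82, -154]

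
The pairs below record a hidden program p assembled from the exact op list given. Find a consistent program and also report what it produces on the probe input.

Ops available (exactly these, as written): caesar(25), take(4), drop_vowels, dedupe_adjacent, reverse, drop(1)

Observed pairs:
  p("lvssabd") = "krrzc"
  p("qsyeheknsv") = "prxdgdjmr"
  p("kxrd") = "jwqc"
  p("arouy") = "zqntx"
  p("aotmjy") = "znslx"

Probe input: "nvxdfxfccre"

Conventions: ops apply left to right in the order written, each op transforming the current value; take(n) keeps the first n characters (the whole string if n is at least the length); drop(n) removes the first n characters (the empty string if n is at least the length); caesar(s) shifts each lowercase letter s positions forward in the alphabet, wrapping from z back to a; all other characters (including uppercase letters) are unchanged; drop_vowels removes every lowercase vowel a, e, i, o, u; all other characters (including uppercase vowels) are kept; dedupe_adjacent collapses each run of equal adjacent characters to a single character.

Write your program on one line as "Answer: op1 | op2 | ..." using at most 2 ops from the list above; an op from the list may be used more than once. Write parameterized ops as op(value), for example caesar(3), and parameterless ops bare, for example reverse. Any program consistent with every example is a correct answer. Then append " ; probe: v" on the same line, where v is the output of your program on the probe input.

caesar(25) | drop_vowels ; probe: "mwcwbbqd"

Check, running the answer program on each example:
  "lvssabd" -> "kurrzac" -> "krrzc"
  "qsyeheknsv" -> "prxdgdjmru" -> "prxdgdjmr"
  "kxrd" -> "jwqc" -> "jwqc"
  "arouy" -> "zqntx" -> "zqntx"
  "aotmjy" -> "znslix" -> "znslx"
  probe: "nvxdfxfccre" -> "muwcewebbqd" -> "mwcwbbqd"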